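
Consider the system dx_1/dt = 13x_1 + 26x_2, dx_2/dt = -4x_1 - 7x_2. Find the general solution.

x_1(t) = -3c_1e^(3t)sin(2t) + 2c_1e^(3t)cos(2t) + 2c_2e^(3t)sin(2t) + 3c_2e^(3t)cos(2t), x_2(t) = c_1e^(3t)sin(2t) - c_1e^(3t)cos(2t) - c_2e^(3t)sin(2t) - c_2e^(3t)cos(2t)

Coefficient matrix A = [[13, 26], [-4, -7]].
Characteristic polynomial det(A - λI) = λ^2 - 6λ + 13 = 0.
Eigenvalues λ = 3 ± 2i (complex conjugate pair).
For λ=3+2i: an eigenvector is (2,-1) - i(-3,1) = (2 + 3i, -1 - i).
A real fundamental pair from Re and Im of e^((3+2i)t)v: X_1 = e^(3t)(cos(2t)·(2,-1) + sin(2t)·(-3,1)), X_2 = e^(3t)(sin(2t)·(2,-1) - cos(2t)·(-3,1)).
General solution: c_1X_1 + c_2X_2.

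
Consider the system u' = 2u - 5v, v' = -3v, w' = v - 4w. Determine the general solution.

u(t) = C_1e^(2t) + C_2e^(-3t), v(t) = C_2e^(-3t), w(t) = C_2e^(-3t) + C_3e^(-4t)

Coefficient matrix A = [[2, -5, 0], [0, -3, 0], [0, 1, -4]].
det(A - λI) = 0 gives eigenvalues λ = 2, -3, -4.
For λ=2: eigenvector (1,0,0).
For λ=-3: eigenvector (1,1,1).
For λ=-4: eigenvector (0,0,1).
General solution: C_1e^(2t)(1,0,0) + C_2e^(-3t)(1,1,1) + C_3e^(-4t)(0,0,1).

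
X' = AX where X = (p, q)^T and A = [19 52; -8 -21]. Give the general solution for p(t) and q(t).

Coefficient matrix A = [[19, 52], [-8, -21]].
Characteristic polynomial det(A - λI) = λ^2 + 2λ + 17 = 0.
Eigenvalues λ = -1 ± 4i (complex conjugate pair).
For λ=-1+4i: an eigenvector is (2,-1) - i(-3,1) = (2 + 3i, -1 - i).
A real fundamental pair from Re and Im of e^((-1+4i)t)v: X_1 = e^(-t)(cos(4t)·(2,-1) + sin(4t)·(-3,1)), X_2 = e^(-t)(sin(4t)·(2,-1) - cos(4t)·(-3,1)).
General solution: K_1X_1 + K_2X_2.

p(t) = -3K_1e^(-t)sin(4t) + 2K_1e^(-t)cos(4t) + 2K_2e^(-t)sin(4t) + 3K_2e^(-t)cos(4t), q(t) = K_1e^(-t)sin(4t) - K_1e^(-t)cos(4t) - K_2e^(-t)sin(4t) - K_2e^(-t)cos(4t)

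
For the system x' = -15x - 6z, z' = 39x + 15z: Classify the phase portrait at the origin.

center

A = [[-15,-6],[39,15]]; det(A-λI) = λ^2 + 9.
λ = 0 ± 3i: zero real part.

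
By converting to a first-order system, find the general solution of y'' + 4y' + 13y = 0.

Let x_1 = y, x_2 = y'. Then x_1' = x_2 and x_2' = -13x_1 - 4x_2.
A = [[0,1],[-13,-4]]; det(A-λI) = λ^2 + 4λ + 13.
Eigenvalues λ = -2 ± 3i.

y(t) = K_1e^(-2t)cos(3t) + K_2e^(-2t)sin(3t)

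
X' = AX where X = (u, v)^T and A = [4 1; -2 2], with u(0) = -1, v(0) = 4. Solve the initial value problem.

Coefficient matrix A = [[4, 1], [-2, 2]].
Characteristic polynomial det(A - λI) = λ^2 - 6λ + 10 = 0.
Eigenvalues λ = 3 ± i (complex conjugate pair).
For λ=3+i: an eigenvector is (-1,1) - i(0,1) = (-1, 1 - i).
A real fundamental pair from Re and Im of e^((3+i)t)v: X_1 = e^(3t)(cos(t)·(-1,1) + sin(t)·(0,1)), X_2 = e^(3t)(sin(t)·(-1,1) - cos(t)·(0,1)).
General solution: C_1X_1 + C_2X_2.
Applying u(0)=-1, v(0)=4 gives C_1=1, C_2=-3.

u(t) = 3e^(3t)sin(t) - e^(3t)cos(t), v(t) = -2e^(3t)sin(t) + 4e^(3t)cos(t)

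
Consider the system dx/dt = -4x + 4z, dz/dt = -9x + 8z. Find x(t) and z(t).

x(t) = 2K_1e^(2t) + 2K_2te^(2t) + K_2e^(2t), z(t) = 3K_1e^(2t) + 3K_2te^(2t) + 2K_2e^(2t)

Coefficient matrix A = [[-4, 4], [-9, 8]].
Characteristic polynomial det(A - λI) = λ^2 - 4λ + 4 = 0.
Single eigenvalue λ = 2 with algebraic multiplicity 2.
Eigenvector v = (2,3); generalized eigenvector w with (A-λI)w=v is (1,2).
General solution: e^(2t)[K_1·v + K_2·(t·v + w)].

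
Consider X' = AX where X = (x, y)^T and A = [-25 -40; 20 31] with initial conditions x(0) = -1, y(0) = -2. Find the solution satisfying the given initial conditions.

Coefficient matrix A = [[-25, -40], [20, 31]].
Characteristic polynomial det(A - λI) = λ^2 - 6λ + 25 = 0.
Eigenvalues λ = 3 ± 4i (complex conjugate pair).
For λ=3+4i: an eigenvector is (1,-1) - i(3,-2) = (1 - 3i, -1 + 2i).
A real fundamental pair from Re and Im of e^((3+4i)t)v: X_1 = e^(3t)(cos(4t)·(1,-1) + sin(4t)·(3,-2)), X_2 = e^(3t)(sin(4t)·(1,-1) - cos(4t)·(3,-2)).
General solution: c_1X_1 + c_2X_2.
Applying x(0)=-1, y(0)=-2 gives c_1=8, c_2=3.

x(t) = 27e^(3t)sin(4t) - e^(3t)cos(4t), y(t) = -19e^(3t)sin(4t) - 2e^(3t)cos(4t)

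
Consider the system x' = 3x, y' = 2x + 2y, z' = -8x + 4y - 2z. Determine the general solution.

Coefficient matrix A = [[3, 0, 0], [2, 2, 0], [-8, 4, -2]].
det(A - λI) = 0 gives eigenvalues λ = 3, 2, -2.
For λ=3: eigenvector (1,2,0).
For λ=2: eigenvector (0,1,1).
For λ=-2: eigenvector (0,0,1).
General solution: K_1e^(3t)(1,2,0) + K_2e^(2t)(0,1,1) + K_3e^(-2t)(0,0,1).

x(t) = K_1e^(3t), y(t) = 2K_1e^(3t) + K_2e^(2t), z(t) = K_2e^(2t) + K_3e^(-2t)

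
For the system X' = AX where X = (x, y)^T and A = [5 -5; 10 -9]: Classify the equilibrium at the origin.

A = [[5,-5],[10,-9]]; det(A-λI) = λ^2 + 4λ + 5.
λ = -2 ± i: negative real part.

stable spiral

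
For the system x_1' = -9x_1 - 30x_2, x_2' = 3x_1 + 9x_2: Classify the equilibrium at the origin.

A = [[-9,-30],[3,9]]; det(A-λI) = λ^2 + 9.
λ = 0 ± 3i: zero real part.

center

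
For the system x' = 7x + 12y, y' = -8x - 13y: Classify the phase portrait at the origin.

stable node

A = [[7,12],[-8,-13]]; det(A-λI) = λ^2 + 6λ + 5.
λ = -1, -5: both negative.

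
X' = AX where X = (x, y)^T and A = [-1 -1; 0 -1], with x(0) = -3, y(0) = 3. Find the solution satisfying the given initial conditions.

x(t) = -3te^(-t) - 3e^(-t), y(t) = 3e^(-t)

Coefficient matrix A = [[-1, -1], [0, -1]].
Characteristic polynomial det(A - λI) = λ^2 + 2λ + 1 = 0.
Single eigenvalue λ = -1 with algebraic multiplicity 2.
Eigenvector v = (1,0); generalized eigenvector w with (A-λI)w=v is (2,-1).
General solution: e^(-t)[C_1·v + C_2·(t·v + w)].
Applying x(0)=-3, y(0)=3 gives C_1=3, C_2=-3.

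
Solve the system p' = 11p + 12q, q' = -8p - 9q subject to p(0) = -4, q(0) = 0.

Coefficient matrix A = [[11, 12], [-8, -9]].
Characteristic polynomial det(A - λI) = λ^2 - 2λ - 3 = 0.
Eigenvalues λ = 3, -1.
For λ=3: (A-λI) row 1 is [8, 12], so an eigenvector is (3, -2).
For λ=-1: (A-λI) row 1 is [12, 12], so an eigenvector is (-1, 1).
General solution: c_1e^(3t)(3,-2) + c_2e^(-t)(-1,1).
Applying p(0)=-4, q(0)=0 gives c_1=-4, c_2=-8.

p(t) = -12e^(3t) + 8e^(-t), q(t) = 8e^(3t) - 8e^(-t)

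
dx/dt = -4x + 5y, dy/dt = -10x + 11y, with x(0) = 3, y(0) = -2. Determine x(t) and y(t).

x(t) = -5e^(6t) + 8e^(t), y(t) = -10e^(6t) + 8e^(t)

Coefficient matrix A = [[-4, 5], [-10, 11]].
Characteristic polynomial det(A - λI) = λ^2 - 7λ + 6 = 0.
Eigenvalues λ = 6, 1.
For λ=6: (A-λI) row 1 is [-10, 5], so an eigenvector is (-1, -2).
For λ=1: (A-λI) row 1 is [-5, 5], so an eigenvector is (1, 1).
General solution: c_1e^(6t)(-1,-2) + c_2e^(t)(1,1).
Applying x(0)=3, y(0)=-2 gives c_1=5, c_2=8.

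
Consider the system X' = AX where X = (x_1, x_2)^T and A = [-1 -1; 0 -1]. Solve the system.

x_1(t) = -K_1e^(-t) - K_2te^(-t) + K_2e^(-t), x_2(t) = K_2e^(-t)

Coefficient matrix A = [[-1, -1], [0, -1]].
Characteristic polynomial det(A - λI) = λ^2 + 2λ + 1 = 0.
Single eigenvalue λ = -1 with algebraic multiplicity 2.
Eigenvector v = (-1,0); generalized eigenvector w with (A-λI)w=v is (1,1).
General solution: e^(-t)[K_1·v + K_2·(t·v + w)].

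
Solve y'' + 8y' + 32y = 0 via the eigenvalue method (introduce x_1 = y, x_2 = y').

y(t) = K_1e^(-4t)cos(4t) + K_2e^(-4t)sin(4t)

Let x_1 = y, x_2 = y'. Then x_1' = x_2 and x_2' = -32x_1 - 8x_2.
A = [[0,1],[-32,-8]]; det(A-λI) = λ^2 + 8λ + 32.
Eigenvalues λ = -4 ± 4i.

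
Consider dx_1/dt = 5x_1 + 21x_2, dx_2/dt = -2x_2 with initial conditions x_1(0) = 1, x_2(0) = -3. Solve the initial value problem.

Coefficient matrix A = [[5, 21], [0, -2]].
Characteristic polynomial det(A - λI) = λ^2 - 3λ - 10 = 0.
Eigenvalues λ = -2, 5.
For λ=-2: (A-λI) row 1 is [7, 21], so an eigenvector is (-3, 1).
For λ=5: (A-λI) row 1 is [0, 21], so an eigenvector is (-1, 0).
General solution: K_1e^(-2t)(-3,1) + K_2e^(5t)(-1,0).
Applying x_1(0)=1, x_2(0)=-3 gives K_1=-3, K_2=8.

x_1(t) = -8e^(5t) + 9e^(-2t), x_2(t) = -3e^(-2t)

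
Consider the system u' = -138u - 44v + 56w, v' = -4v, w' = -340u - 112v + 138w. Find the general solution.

Coefficient matrix A = [[-138, -44, 56], [0, -4, 0], [-340, -112, 138]].
det(A - λI) = 0 gives eigenvalues λ = 2, -4, -2.
For λ=2: eigenvector (2,0,5).
For λ=-4: eigenvector (-2,1,-4).
For λ=-2: eigenvector (7,0,17).
General solution: K_1e^(2t)(2,0,5) + K_2e^(-4t)(-2,1,-4) + K_3e^(-2t)(7,0,17).

u(t) = 2K_1e^(2t) - 2K_2e^(-4t) + 7K_3e^(-2t), v(t) = K_2e^(-4t), w(t) = 5K_1e^(2t) - 4K_2e^(-4t) + 17K_3e^(-2t)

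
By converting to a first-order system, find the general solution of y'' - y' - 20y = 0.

y(t) = c_1e^(5t) + c_2e^(-4t)

Let x_1 = y, x_2 = y'. Then x_1' = x_2 and x_2' = 20x_1 + x_2.
A = [[0,1],[20,1]]; det(A-λI) = λ^2 - λ - 20.
Eigenvalues λ = 5, -4 with eigenvectors (1,5), (1,-4).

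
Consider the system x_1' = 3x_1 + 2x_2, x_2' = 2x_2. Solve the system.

x_1(t) = -2C_1e^(2t) + C_2e^(3t), x_2(t) = C_1e^(2t)

Coefficient matrix A = [[3, 2], [0, 2]].
Characteristic polynomial det(A - λI) = λ^2 - 5λ + 6 = 0.
Eigenvalues λ = 2, 3.
For λ=2: (A-λI) row 1 is [1, 2], so an eigenvector is (-2, 1).
For λ=3: (A-λI) row 1 is [0, 2], so an eigenvector is (1, 0).
General solution: C_1e^(2t)(-2,1) + C_2e^(3t)(1,0).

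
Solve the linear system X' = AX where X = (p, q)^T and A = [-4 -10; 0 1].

Coefficient matrix A = [[-4, -10], [0, 1]].
Characteristic polynomial det(A - λI) = λ^2 + 3λ - 4 = 0.
Eigenvalues λ = 1, -4.
For λ=1: (A-λI) row 1 is [-5, -10], so an eigenvector is (-2, 1).
For λ=-4: (A-λI) row 1 is [0, -10], so an eigenvector is (1, 0).
General solution: K_1e^(t)(-2,1) + K_2e^(-4t)(1,0).

p(t) = -2K_1e^(t) + K_2e^(-4t), q(t) = K_1e^(t)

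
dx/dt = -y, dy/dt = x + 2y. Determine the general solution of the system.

Coefficient matrix A = [[0, -1], [1, 2]].
Characteristic polynomial det(A - λI) = λ^2 - 2λ + 1 = 0.
Single eigenvalue λ = 1 with algebraic multiplicity 2.
Eigenvector v = (-1,1); generalized eigenvector w with (A-λI)w=v is (-2,3).
General solution: e^(t)[C_1·v + C_2·(t·v + w)].

x(t) = -C_1e^(t) - C_2te^(t) - 2C_2e^(t), y(t) = C_1e^(t) + C_2te^(t) + 3C_2e^(t)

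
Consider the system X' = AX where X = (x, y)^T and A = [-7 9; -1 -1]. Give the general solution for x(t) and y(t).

Coefficient matrix A = [[-7, 9], [-1, -1]].
Characteristic polynomial det(A - λI) = λ^2 + 8λ + 16 = 0.
Single eigenvalue λ = -4 with algebraic multiplicity 2.
Eigenvector v = (3,1); generalized eigenvector w with (A-λI)w=v is (-1,0).
General solution: e^(-4t)[c_1·v + c_2·(t·v + w)].

x(t) = 3c_1e^(-4t) + 3c_2te^(-4t) - c_2e^(-4t), y(t) = c_1e^(-4t) + c_2te^(-4t)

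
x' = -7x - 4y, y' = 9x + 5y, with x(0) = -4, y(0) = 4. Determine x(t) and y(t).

x(t) = 8te^(-t) - 4e^(-t), y(t) = -12te^(-t) + 4e^(-t)

Coefficient matrix A = [[-7, -4], [9, 5]].
Characteristic polynomial det(A - λI) = λ^2 + 2λ + 1 = 0.
Single eigenvalue λ = -1 with algebraic multiplicity 2.
Eigenvector v = (2,-3); generalized eigenvector w with (A-λI)w=v is (1,-2).
General solution: e^(-t)[C_1·v + C_2·(t·v + w)].
Applying x(0)=-4, y(0)=4 gives C_1=-4, C_2=4.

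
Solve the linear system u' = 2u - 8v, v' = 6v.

Coefficient matrix A = [[2, -8], [0, 6]].
Characteristic polynomial det(A - λI) = λ^2 - 8λ + 12 = 0.
Eigenvalues λ = 6, 2.
For λ=6: (A-λI) row 1 is [-4, -8], so an eigenvector is (2, -1).
For λ=2: (A-λI) row 1 is [0, -8], so an eigenvector is (1, 0).
General solution: K_1e^(6t)(2,-1) + K_2e^(2t)(1,0).

u(t) = 2K_1e^(6t) + K_2e^(2t), v(t) = -K_1e^(6t)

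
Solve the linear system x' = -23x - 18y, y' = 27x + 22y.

Coefficient matrix A = [[-23, -18], [27, 22]].
Characteristic polynomial det(A - λI) = λ^2 + λ - 20 = 0.
Eigenvalues λ = -5, 4.
For λ=-5: (A-λI) row 1 is [-18, -18], so an eigenvector is (1, -1).
For λ=4: (A-λI) row 1 is [-27, -18], so an eigenvector is (-2, 3).
General solution: K_1e^(-5t)(1,-1) + K_2e^(4t)(-2,3).

x(t) = K_1e^(-5t) - 2K_2e^(4t), y(t) = -K_1e^(-5t) + 3K_2e^(4t)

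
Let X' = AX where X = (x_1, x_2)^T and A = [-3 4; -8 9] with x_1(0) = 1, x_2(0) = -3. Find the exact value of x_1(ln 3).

A = [[-3,4],[-8,9]]; eigenvalues λ = 5, 1.
Eigenvectors: (-1,-2) for λ=5, (-1,-1) for λ=1.
From the initial condition, c_1 = 4, c_2 = -5.
x_1(ln 3) = (4)(3^5)(-1) + (-5)(3^1)(-1) = -957.

-957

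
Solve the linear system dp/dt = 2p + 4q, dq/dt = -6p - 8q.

p(t) = K_1e^(-2t) - 2K_2e^(-4t), q(t) = -K_1e^(-2t) + 3K_2e^(-4t)

Coefficient matrix A = [[2, 4], [-6, -8]].
Characteristic polynomial det(A - λI) = λ^2 + 6λ + 8 = 0.
Eigenvalues λ = -2, -4.
For λ=-2: (A-λI) row 1 is [4, 4], so an eigenvector is (1, -1).
For λ=-4: (A-λI) row 1 is [6, 4], so an eigenvector is (-2, 3).
General solution: K_1e^(-2t)(1,-1) + K_2e^(-4t)(-2,3).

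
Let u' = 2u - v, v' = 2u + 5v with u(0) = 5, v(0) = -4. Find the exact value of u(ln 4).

A = [[2,-1],[2,5]]; eigenvalues λ = 3, 4.
Eigenvectors: (-1,1) for λ=3, (-1,2) for λ=4.
From the initial condition, c_1 = -6, c_2 = 1.
u(ln 4) = (-6)(4^3)(-1) + (1)(4^4)(-1) = 128.

128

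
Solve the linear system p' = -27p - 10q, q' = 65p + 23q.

p(t) = -K_1e^(-2t)sin(5t) + K_1e^(-2t)cos(5t) + K_2e^(-2t)sin(5t) + K_2e^(-2t)cos(5t), q(t) = 3K_1e^(-2t)sin(5t) - 2K_1e^(-2t)cos(5t) - 2K_2e^(-2t)sin(5t) - 3K_2e^(-2t)cos(5t)

Coefficient matrix A = [[-27, -10], [65, 23]].
Characteristic polynomial det(A - λI) = λ^2 + 4λ + 29 = 0.
Eigenvalues λ = -2 ± 5i (complex conjugate pair).
For λ=-2+5i: an eigenvector is (1,-2) - i(-1,3) = (1 + i, -2 - 3i).
A real fundamental pair from Re and Im of e^((-2+5i)t)v: X_1 = e^(-2t)(cos(5t)·(1,-2) + sin(5t)·(-1,3)), X_2 = e^(-2t)(sin(5t)·(1,-2) - cos(5t)·(-1,3)).
General solution: K_1X_1 + K_2X_2.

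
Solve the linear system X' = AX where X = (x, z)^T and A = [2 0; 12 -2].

x(t) = -C_2e^(2t), z(t) = C_1e^(-2t) - 3C_2e^(2t)

Coefficient matrix A = [[2, 0], [12, -2]].
Characteristic polynomial det(A - λI) = λ^2 - 4 = 0.
Eigenvalues λ = -2, 2.
For λ=-2: (A-λI) row 1 is [4, 0], so an eigenvector is (0, 1).
For λ=2: (A-λI) row 2 is [12, -4], so an eigenvector is (-1, -3).
General solution: C_1e^(-2t)(0,1) + C_2e^(2t)(-1,-3).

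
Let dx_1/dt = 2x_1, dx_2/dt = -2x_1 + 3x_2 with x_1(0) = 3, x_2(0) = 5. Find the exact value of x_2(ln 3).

A = [[2,0],[-2,3]]; eigenvalues λ = 2, 3.
Eigenvectors: (-1,-2) for λ=2, (0,-1) for λ=3.
From the initial condition, c_1 = -3, c_2 = 1.
x_2(ln 3) = (-3)(3^2)(-2) + (1)(3^3)(-1) = 27.

27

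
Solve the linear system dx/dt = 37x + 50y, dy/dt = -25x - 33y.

x(t) = -3C_1e^(2t)sin(5t) + C_1e^(2t)cos(5t) + C_2e^(2t)sin(5t) + 3C_2e^(2t)cos(5t), y(t) = 2C_1e^(2t)sin(5t) - C_1e^(2t)cos(5t) - C_2e^(2t)sin(5t) - 2C_2e^(2t)cos(5t)

Coefficient matrix A = [[37, 50], [-25, -33]].
Characteristic polynomial det(A - λI) = λ^2 - 4λ + 29 = 0.
Eigenvalues λ = 2 ± 5i (complex conjugate pair).
For λ=2+5i: an eigenvector is (1,-1) - i(-3,2) = (1 + 3i, -1 - 2i).
A real fundamental pair from Re and Im of e^((2+5i)t)v: X_1 = e^(2t)(cos(5t)·(1,-1) + sin(5t)·(-3,2)), X_2 = e^(2t)(sin(5t)·(1,-1) - cos(5t)·(-3,2)).
General solution: C_1X_1 + C_2X_2.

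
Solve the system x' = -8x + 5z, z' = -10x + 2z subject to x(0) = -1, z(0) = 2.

Coefficient matrix A = [[-8, 5], [-10, 2]].
Characteristic polynomial det(A - λI) = λ^2 + 6λ + 34 = 0.
Eigenvalues λ = -3 ± 5i (complex conjugate pair).
For λ=-3+5i: an eigenvector is (1,1) - i(0,-1) = (1, 1 + i).
A real fundamental pair from Re and Im of e^((-3+5i)t)v: X_1 = e^(-3t)(cos(5t)·(1,1) + sin(5t)·(0,-1)), X_2 = e^(-3t)(sin(5t)·(1,1) - cos(5t)·(0,-1)).
General solution: C_1X_1 + C_2X_2.
Applying x(0)=-1, z(0)=2 gives C_1=-1, C_2=3.

x(t) = 3e^(-3t)sin(5t) - e^(-3t)cos(5t), z(t) = 4e^(-3t)sin(5t) + 2e^(-3t)cos(5t)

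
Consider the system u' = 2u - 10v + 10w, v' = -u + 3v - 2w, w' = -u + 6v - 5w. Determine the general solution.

u(t) = K_1e^(2t) - 2K_2e^(-3t), v(t) = -K_1e^(2t) + K_3e^(t), w(t) = -K_1e^(2t) + K_2e^(-3t) + K_3e^(t)

Coefficient matrix A = [[2, -10, 10], [-1, 3, -2], [-1, 6, -5]].
det(A - λI) = 0 gives eigenvalues λ = 2, -3, 1.
For λ=2: eigenvector (1,-1,-1).
For λ=-3: eigenvector (-2,0,1).
For λ=1: eigenvector (0,1,1).
General solution: K_1e^(2t)(1,-1,-1) + K_2e^(-3t)(-2,0,1) + K_3e^(t)(0,1,1).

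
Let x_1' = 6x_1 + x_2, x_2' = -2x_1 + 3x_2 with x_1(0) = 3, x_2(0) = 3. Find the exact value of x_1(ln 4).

A = [[6,1],[-2,3]]; eigenvalues λ = 5, 4.
Eigenvectors: (1,-1) for λ=5, (1,-2) for λ=4.
From the initial condition, c_1 = 9, c_2 = -6.
x_1(ln 4) = (9)(4^5)(1) + (-6)(4^4)(1) = 7680.

7680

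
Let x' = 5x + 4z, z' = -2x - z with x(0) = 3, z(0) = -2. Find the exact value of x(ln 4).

132

A = [[5,4],[-2,-1]]; eigenvalues λ = 3, 1.
Eigenvectors: (2,-1) for λ=3, (1,-1) for λ=1.
From the initial condition, c_1 = 1, c_2 = 1.
x(ln 4) = (1)(4^3)(2) + (1)(4^1)(1) = 132.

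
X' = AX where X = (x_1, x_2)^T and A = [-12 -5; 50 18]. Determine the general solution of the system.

Coefficient matrix A = [[-12, -5], [50, 18]].
Characteristic polynomial det(A - λI) = λ^2 - 6λ + 34 = 0.
Eigenvalues λ = 3 ± 5i (complex conjugate pair).
For λ=3+5i: an eigenvector is (-1,3) - i(0,-1) = (-1, 3 + i).
A real fundamental pair from Re and Im of e^((3+5i)t)v: X_1 = e^(3t)(cos(5t)·(-1,3) + sin(5t)·(0,-1)), X_2 = e^(3t)(sin(5t)·(-1,3) - cos(5t)·(0,-1)).
General solution: K_1X_1 + K_2X_2.

x_1(t) = -K_1e^(3t)cos(5t) - K_2e^(3t)sin(5t), x_2(t) = -K_1e^(3t)sin(5t) + 3K_1e^(3t)cos(5t) + 3K_2e^(3t)sin(5t) + K_2e^(3t)cos(5t)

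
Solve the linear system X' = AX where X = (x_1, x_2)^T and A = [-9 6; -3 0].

x_1(t) = -2c_1e^(-6t) + c_2e^(-3t), x_2(t) = -c_1e^(-6t) + c_2e^(-3t)

Coefficient matrix A = [[-9, 6], [-3, 0]].
Characteristic polynomial det(A - λI) = λ^2 + 9λ + 18 = 0.
Eigenvalues λ = -6, -3.
For λ=-6: (A-λI) row 1 is [-3, 6], so an eigenvector is (-2, -1).
For λ=-3: (A-λI) row 1 is [-6, 6], so an eigenvector is (1, 1).
General solution: c_1e^(-6t)(-2,-1) + c_2e^(-3t)(1,1).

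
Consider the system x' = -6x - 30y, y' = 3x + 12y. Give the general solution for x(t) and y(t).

Coefficient matrix A = [[-6, -30], [3, 12]].
Characteristic polynomial det(A - λI) = λ^2 - 6λ + 18 = 0.
Eigenvalues λ = 3 ± 3i (complex conjugate pair).
For λ=3+3i: an eigenvector is (-1,0) - i(3,-1) = (-1 - 3i, 0 + i).
A real fundamental pair from Re and Im of e^((3+3i)t)v: X_1 = e^(3t)(cos(3t)·(-1,0) + sin(3t)·(3,-1)), X_2 = e^(3t)(sin(3t)·(-1,0) - cos(3t)·(3,-1)).
General solution: K_1X_1 + K_2X_2.

x(t) = 3K_1e^(3t)sin(3t) - K_1e^(3t)cos(3t) - K_2e^(3t)sin(3t) - 3K_2e^(3t)cos(3t), y(t) = -K_1e^(3t)sin(3t) + K_2e^(3t)cos(3t)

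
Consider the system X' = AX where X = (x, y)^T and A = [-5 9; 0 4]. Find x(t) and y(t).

x(t) = -K_1e^(-5t) + K_2e^(4t), y(t) = K_2e^(4t)

Coefficient matrix A = [[-5, 9], [0, 4]].
Characteristic polynomial det(A - λI) = λ^2 + λ - 20 = 0.
Eigenvalues λ = -5, 4.
For λ=-5: (A-λI) row 1 is [0, 9], so an eigenvector is (-1, 0).
For λ=4: (A-λI) row 1 is [-9, 9], so an eigenvector is (1, 1).
General solution: K_1e^(-5t)(-1,0) + K_2e^(4t)(1,1).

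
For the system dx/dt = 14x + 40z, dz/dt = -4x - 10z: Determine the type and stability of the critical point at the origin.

A = [[14,40],[-4,-10]]; det(A-λI) = λ^2 - 4λ + 20.
λ = 2 ± 4i: positive real part.

unstable spiral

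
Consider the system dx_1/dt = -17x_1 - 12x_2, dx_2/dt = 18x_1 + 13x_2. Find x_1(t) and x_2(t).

Coefficient matrix A = [[-17, -12], [18, 13]].
Characteristic polynomial det(A - λI) = λ^2 + 4λ - 5 = 0.
Eigenvalues λ = -5, 1.
For λ=-5: (A-λI) row 1 is [-12, -12], so an eigenvector is (1, -1).
For λ=1: (A-λI) row 1 is [-18, -12], so an eigenvector is (2, -3).
General solution: C_1e^(-5t)(1,-1) + C_2e^(t)(2,-3).

x_1(t) = C_1e^(-5t) + 2C_2e^(t), x_2(t) = -C_1e^(-5t) - 3C_2e^(t)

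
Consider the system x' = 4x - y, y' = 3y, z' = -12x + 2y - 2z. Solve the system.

Coefficient matrix A = [[4, -1, 0], [0, 3, 0], [-12, 2, -2]].
det(A - λI) = 0 gives eigenvalues λ = 3, 4, -2.
For λ=3: eigenvector (1,1,-2).
For λ=4: eigenvector (-1,0,2).
For λ=-2: eigenvector (0,0,1).
General solution: K_1e^(3t)(1,1,-2) + K_2e^(4t)(-1,0,2) + K_3e^(-2t)(0,0,1).

x(t) = K_1e^(3t) - K_2e^(4t), y(t) = K_1e^(3t), z(t) = -2K_1e^(3t) + 2K_2e^(4t) + K_3e^(-2t)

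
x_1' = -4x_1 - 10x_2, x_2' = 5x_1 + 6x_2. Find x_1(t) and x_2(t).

Coefficient matrix A = [[-4, -10], [5, 6]].
Characteristic polynomial det(A - λI) = λ^2 - 2λ + 26 = 0.
Eigenvalues λ = 1 ± 5i (complex conjugate pair).
For λ=1+5i: an eigenvector is (-1,1) - i(-1,0) = (-1 + i, 1).
A real fundamental pair from Re and Im of e^((1+5i)t)v: X_1 = e^(t)(cos(5t)·(-1,1) + sin(5t)·(-1,0)), X_2 = e^(t)(sin(5t)·(-1,1) - cos(5t)·(-1,0)).
General solution: C_1X_1 + C_2X_2.

x_1(t) = -C_1e^(t)sin(5t) - C_1e^(t)cos(5t) - C_2e^(t)sin(5t) + C_2e^(t)cos(5t), x_2(t) = C_1e^(t)cos(5t) + C_2e^(t)sin(5t)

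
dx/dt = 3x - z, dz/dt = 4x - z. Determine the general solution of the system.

Coefficient matrix A = [[3, -1], [4, -1]].
Characteristic polynomial det(A - λI) = λ^2 - 2λ + 1 = 0.
Single eigenvalue λ = 1 with algebraic multiplicity 2.
Eigenvector v = (1,2); generalized eigenvector w with (A-λI)w=v is (1,1).
General solution: e^(t)[C_1·v + C_2·(t·v + w)].

x(t) = C_1e^(t) + C_2te^(t) + C_2e^(t), z(t) = 2C_1e^(t) + 2C_2te^(t) + C_2e^(t)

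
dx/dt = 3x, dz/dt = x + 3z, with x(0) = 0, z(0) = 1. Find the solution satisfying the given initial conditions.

x(t) = 0, z(t) = e^(3t)

Coefficient matrix A = [[3, 0], [1, 3]].
Characteristic polynomial det(A - λI) = λ^2 - 6λ + 9 = 0.
Single eigenvalue λ = 3 with algebraic multiplicity 2.
Eigenvector v = (0,-1); generalized eigenvector w with (A-λI)w=v is (-1,-3).
General solution: e^(3t)[c_1·v + c_2·(t·v + w)].
Applying x(0)=0, z(0)=1 gives c_1=-1, c_2=0.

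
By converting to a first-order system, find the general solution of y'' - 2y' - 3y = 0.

y(t) = C_1e^(-t) + C_2e^(3t)

Let x_1 = y, x_2 = y'. Then x_1' = x_2 and x_2' = 3x_1 + 2x_2.
A = [[0,1],[3,2]]; det(A-λI) = λ^2 - 2λ - 3.
Eigenvalues λ = -1, 3 with eigenvectors (1,-1), (1,3).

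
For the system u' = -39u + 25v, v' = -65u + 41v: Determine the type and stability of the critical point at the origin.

A = [[-39,25],[-65,41]]; det(A-λI) = λ^2 - 2λ + 26.
λ = 1 ± 5i: positive real part.

unstable spiral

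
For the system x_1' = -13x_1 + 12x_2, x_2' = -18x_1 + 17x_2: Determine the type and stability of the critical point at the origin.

saddle

A = [[-13,12],[-18,17]]; det(A-λI) = λ^2 - 4λ - 5.
λ = -1, 5: opposite signs.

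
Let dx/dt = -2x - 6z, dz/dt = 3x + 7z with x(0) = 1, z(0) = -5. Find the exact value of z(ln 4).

A = [[-2,-6],[3,7]]; eigenvalues λ = 1, 4.
Eigenvectors: (-2,1) for λ=1, (1,-1) for λ=4.
From the initial condition, c_1 = 4, c_2 = 9.
z(ln 4) = (4)(4^1)(1) + (9)(4^4)(-1) = -2288.

-2288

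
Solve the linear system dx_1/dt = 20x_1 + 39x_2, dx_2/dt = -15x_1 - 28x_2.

x_1(t) = 2c_1e^(-4t)sin(3t) - 3c_1e^(-4t)cos(3t) - 3c_2e^(-4t)sin(3t) - 2c_2e^(-4t)cos(3t), x_2(t) = -c_1e^(-4t)sin(3t) + 2c_1e^(-4t)cos(3t) + 2c_2e^(-4t)sin(3t) + c_2e^(-4t)cos(3t)

Coefficient matrix A = [[20, 39], [-15, -28]].
Characteristic polynomial det(A - λI) = λ^2 + 8λ + 25 = 0.
Eigenvalues λ = -4 ± 3i (complex conjugate pair).
For λ=-4+3i: an eigenvector is (-3,2) - i(2,-1) = (-3 - 2i, 2 + i).
A real fundamental pair from Re and Im of e^((-4+3i)t)v: X_1 = e^(-4t)(cos(3t)·(-3,2) + sin(3t)·(2,-1)), X_2 = e^(-4t)(sin(3t)·(-3,2) - cos(3t)·(2,-1)).
General solution: c_1X_1 + c_2X_2.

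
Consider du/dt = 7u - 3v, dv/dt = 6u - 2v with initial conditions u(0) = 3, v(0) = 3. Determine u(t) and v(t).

u(t) = 3e^(4t), v(t) = 3e^(4t)

Coefficient matrix A = [[7, -3], [6, -2]].
Characteristic polynomial det(A - λI) = λ^2 - 5λ + 4 = 0.
Eigenvalues λ = 4, 1.
For λ=4: (A-λI) row 1 is [3, -3], so an eigenvector is (-1, -1).
For λ=1: (A-λI) row 1 is [6, -3], so an eigenvector is (-1, -2).
General solution: c_1e^(4t)(-1,-1) + c_2e^(t)(-1,-2).
Applying u(0)=3, v(0)=3 gives c_1=-3, c_2=0.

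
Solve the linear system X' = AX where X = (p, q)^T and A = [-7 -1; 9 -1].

Coefficient matrix A = [[-7, -1], [9, -1]].
Characteristic polynomial det(A - λI) = λ^2 + 8λ + 16 = 0.
Single eigenvalue λ = -4 with algebraic multiplicity 2.
Eigenvector v = (1,-3); generalized eigenvector w with (A-λI)w=v is (0,-1).
General solution: e^(-4t)[K_1·v + K_2·(t·v + w)].

p(t) = K_1e^(-4t) + K_2te^(-4t), q(t) = -3K_1e^(-4t) - 3K_2te^(-4t) - K_2e^(-4t)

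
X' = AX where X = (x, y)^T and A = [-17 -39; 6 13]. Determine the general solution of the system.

Coefficient matrix A = [[-17, -39], [6, 13]].
Characteristic polynomial det(A - λI) = λ^2 + 4λ + 13 = 0.
Eigenvalues λ = -2 ± 3i (complex conjugate pair).
For λ=-2+3i: an eigenvector is (-3,1) - i(2,-1) = (-3 - 2i, 1 + i).
A real fundamental pair from Re and Im of e^((-2+3i)t)v: X_1 = e^(-2t)(cos(3t)·(-3,1) + sin(3t)·(2,-1)), X_2 = e^(-2t)(sin(3t)·(-3,1) - cos(3t)·(2,-1)).
General solution: c_1X_1 + c_2X_2.

x(t) = 2c_1e^(-2t)sin(3t) - 3c_1e^(-2t)cos(3t) - 3c_2e^(-2t)sin(3t) - 2c_2e^(-2t)cos(3t), y(t) = -c_1e^(-2t)sin(3t) + c_1e^(-2t)cos(3t) + c_2e^(-2t)sin(3t) + c_2e^(-2t)cos(3t)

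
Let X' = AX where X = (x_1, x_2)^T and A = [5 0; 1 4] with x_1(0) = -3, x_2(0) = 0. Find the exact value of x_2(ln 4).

-2304

A = [[5,0],[1,4]]; eigenvalues λ = 4, 5.
Eigenvectors: (0,1) for λ=4, (-1,-1) for λ=5.
From the initial condition, c_1 = 3, c_2 = 3.
x_2(ln 4) = (3)(4^4)(1) + (3)(4^5)(-1) = -2304.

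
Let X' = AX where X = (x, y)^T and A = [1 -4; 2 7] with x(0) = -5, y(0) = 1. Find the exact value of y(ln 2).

A = [[1,-4],[2,7]]; eigenvalues λ = 5, 3.
Eigenvectors: (-1,1) for λ=5, (-2,1) for λ=3.
From the initial condition, c_1 = -3, c_2 = 4.
y(ln 2) = (-3)(2^5)(1) + (4)(2^3)(1) = -64.

-64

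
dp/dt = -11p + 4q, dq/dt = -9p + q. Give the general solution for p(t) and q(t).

p(t) = 2C_1e^(-5t) + 2C_2te^(-5t) - C_2e^(-5t), q(t) = 3C_1e^(-5t) + 3C_2te^(-5t) - C_2e^(-5t)

Coefficient matrix A = [[-11, 4], [-9, 1]].
Characteristic polynomial det(A - λI) = λ^2 + 10λ + 25 = 0.
Single eigenvalue λ = -5 with algebraic multiplicity 2.
Eigenvector v = (2,3); generalized eigenvector w with (A-λI)w=v is (-1,-1).
General solution: e^(-5t)[C_1·v + C_2·(t·v + w)].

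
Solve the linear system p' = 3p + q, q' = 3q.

Coefficient matrix A = [[3, 1], [0, 3]].
Characteristic polynomial det(A - λI) = λ^2 - 6λ + 9 = 0.
Single eigenvalue λ = 3 with algebraic multiplicity 2.
Eigenvector v = (1,0); generalized eigenvector w with (A-λI)w=v is (-1,1).
General solution: e^(3t)[K_1·v + K_2·(t·v + w)].

p(t) = K_1e^(3t) + K_2te^(3t) - K_2e^(3t), q(t) = K_2e^(3t)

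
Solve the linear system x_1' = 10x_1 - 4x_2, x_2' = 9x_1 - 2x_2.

Coefficient matrix A = [[10, -4], [9, -2]].
Characteristic polynomial det(A - λI) = λ^2 - 8λ + 16 = 0.
Single eigenvalue λ = 4 with algebraic multiplicity 2.
Eigenvector v = (2,3); generalized eigenvector w with (A-λI)w=v is (-1,-2).
General solution: e^(4t)[C_1·v + C_2·(t·v + w)].

x_1(t) = 2C_1e^(4t) + 2C_2te^(4t) - C_2e^(4t), x_2(t) = 3C_1e^(4t) + 3C_2te^(4t) - 2C_2e^(4t)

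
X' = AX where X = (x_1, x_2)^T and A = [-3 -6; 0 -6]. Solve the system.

Coefficient matrix A = [[-3, -6], [0, -6]].
Characteristic polynomial det(A - λI) = λ^2 + 9λ + 18 = 0.
Eigenvalues λ = -6, -3.
For λ=-6: (A-λI) row 1 is [3, -6], so an eigenvector is (2, 1).
For λ=-3: (A-λI) row 1 is [0, -6], so an eigenvector is (1, 0).
General solution: C_1e^(-6t)(2,1) + C_2e^(-3t)(1,0).

x_1(t) = 2C_1e^(-6t) + C_2e^(-3t), x_2(t) = C_1e^(-6t)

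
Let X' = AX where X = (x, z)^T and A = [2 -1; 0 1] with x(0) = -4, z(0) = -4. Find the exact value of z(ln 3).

-12

A = [[2,-1],[0,1]]; eigenvalues λ = 1, 2.
Eigenvectors: (1,1) for λ=1, (-1,0) for λ=2.
From the initial condition, c_1 = -4, c_2 = 0.
z(ln 3) = (-4)(3^1)(1) + (0)(3^2)(0) = -12.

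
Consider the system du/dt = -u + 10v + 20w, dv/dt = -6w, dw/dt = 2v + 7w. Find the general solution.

u(t) = C_1e^(-t) + 2C_3e^(4t), v(t) = -2C_2e^(3t) - 3C_3e^(4t), w(t) = C_2e^(3t) + 2C_3e^(4t)

Coefficient matrix A = [[-1, 10, 20], [0, 0, -6], [0, 2, 7]].
det(A - λI) = 0 gives eigenvalues λ = -1, 3, 4.
For λ=-1: eigenvector (1,0,0).
For λ=3: eigenvector (0,-2,1).
For λ=4: eigenvector (2,-3,2).
General solution: C_1e^(-t)(1,0,0) + C_2e^(3t)(0,-2,1) + C_3e^(4t)(2,-3,2).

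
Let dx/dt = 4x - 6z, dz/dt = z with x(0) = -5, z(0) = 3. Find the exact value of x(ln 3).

A = [[4,-6],[0,1]]; eigenvalues λ = 1, 4.
Eigenvectors: (-2,-1) for λ=1, (-1,0) for λ=4.
From the initial condition, c_1 = -3, c_2 = 11.
x(ln 3) = (-3)(3^1)(-2) + (11)(3^4)(-1) = -873.

-873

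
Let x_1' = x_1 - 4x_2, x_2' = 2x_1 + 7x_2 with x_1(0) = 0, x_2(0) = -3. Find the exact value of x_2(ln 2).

-168

A = [[1,-4],[2,7]]; eigenvalues λ = 3, 5.
Eigenvectors: (-2,1) for λ=3, (1,-1) for λ=5.
From the initial condition, c_1 = 3, c_2 = 6.
x_2(ln 2) = (3)(2^3)(1) + (6)(2^5)(-1) = -168.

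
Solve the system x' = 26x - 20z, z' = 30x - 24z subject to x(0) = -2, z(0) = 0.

Coefficient matrix A = [[26, -20], [30, -24]].
Characteristic polynomial det(A - λI) = λ^2 - 2λ - 24 = 0.
Eigenvalues λ = 6, -4.
For λ=6: (A-λI) row 1 is [20, -20], so an eigenvector is (-1, -1).
For λ=-4: (A-λI) row 1 is [30, -20], so an eigenvector is (2, 3).
General solution: K_1e^(6t)(-1,-1) + K_2e^(-4t)(2,3).
Applying x(0)=-2, z(0)=0 gives K_1=6, K_2=2.

x(t) = -6e^(6t) + 4e^(-4t), z(t) = -6e^(6t) + 6e^(-4t)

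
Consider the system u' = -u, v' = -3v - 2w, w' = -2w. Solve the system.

Coefficient matrix A = [[-1, 0, 0], [0, -3, -2], [0, 0, -2]].
det(A - λI) = 0 gives eigenvalues λ = -2, -3, -1.
For λ=-2: eigenvector (0,-2,1).
For λ=-3: eigenvector (0,1,0).
For λ=-1: eigenvector (1,0,0).
General solution: K_1e^(-2t)(0,-2,1) + K_2e^(-3t)(0,1,0) + K_3e^(-t)(1,0,0).

u(t) = K_3e^(-t), v(t) = -2K_1e^(-2t) + K_2e^(-3t), w(t) = K_1e^(-2t)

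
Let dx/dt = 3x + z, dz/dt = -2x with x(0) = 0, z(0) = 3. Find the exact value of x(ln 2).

A = [[3,1],[-2,0]]; eigenvalues λ = 1, 2.
Eigenvectors: (-1,2) for λ=1, (-1,1) for λ=2.
From the initial condition, c_1 = 3, c_2 = -3.
x(ln 2) = (3)(2^1)(-1) + (-3)(2^2)(-1) = 6.

6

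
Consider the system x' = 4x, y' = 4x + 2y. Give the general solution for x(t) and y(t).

x(t) = C_1e^(4t), y(t) = 2C_1e^(4t) + C_2e^(2t)

Coefficient matrix A = [[4, 0], [4, 2]].
Characteristic polynomial det(A - λI) = λ^2 - 6λ + 8 = 0.
Eigenvalues λ = 4, 2.
For λ=4: (A-λI) row 2 is [4, -2], so an eigenvector is (1, 2).
For λ=2: (A-λI) row 1 is [2, 0], so an eigenvector is (0, 1).
General solution: C_1e^(4t)(1,2) + C_2e^(2t)(0,1).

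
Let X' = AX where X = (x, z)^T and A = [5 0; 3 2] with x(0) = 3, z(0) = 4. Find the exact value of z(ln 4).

3088

A = [[5,0],[3,2]]; eigenvalues λ = 5, 2.
Eigenvectors: (-1,-1) for λ=5, (0,1) for λ=2.
From the initial condition, c_1 = -3, c_2 = 1.
z(ln 4) = (-3)(4^5)(-1) + (1)(4^2)(1) = 3088.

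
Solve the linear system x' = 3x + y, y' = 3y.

Coefficient matrix A = [[3, 1], [0, 3]].
Characteristic polynomial det(A - λI) = λ^2 - 6λ + 9 = 0.
Single eigenvalue λ = 3 with algebraic multiplicity 2.
Eigenvector v = (-1,0); generalized eigenvector w with (A-λI)w=v is (3,-1).
General solution: e^(3t)[K_1·v + K_2·(t·v + w)].

x(t) = -K_1e^(3t) - K_2te^(3t) + 3K_2e^(3t), y(t) = -K_2e^(3t)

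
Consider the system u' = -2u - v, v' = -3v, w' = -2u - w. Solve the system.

u(t) = K_2e^(-3t) + K_3e^(-2t), v(t) = K_2e^(-3t), w(t) = K_1e^(-t) + K_2e^(-3t) + 2K_3e^(-2t)

Coefficient matrix A = [[-2, -1, 0], [0, -3, 0], [-2, 0, -1]].
det(A - λI) = 0 gives eigenvalues λ = -1, -3, -2.
For λ=-1: eigenvector (0,0,1).
For λ=-3: eigenvector (1,1,1).
For λ=-2: eigenvector (1,0,2).
General solution: K_1e^(-t)(0,0,1) + K_2e^(-3t)(1,1,1) + K_3e^(-2t)(1,0,2).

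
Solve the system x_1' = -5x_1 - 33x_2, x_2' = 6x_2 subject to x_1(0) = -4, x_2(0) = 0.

Coefficient matrix A = [[-5, -33], [0, 6]].
Characteristic polynomial det(A - λI) = λ^2 - λ - 30 = 0.
Eigenvalues λ = 6, -5.
For λ=6: (A-λI) row 1 is [-11, -33], so an eigenvector is (3, -1).
For λ=-5: (A-λI) row 1 is [0, -33], so an eigenvector is (1, 0).
General solution: c_1e^(6t)(3,-1) + c_2e^(-5t)(1,0).
Applying x_1(0)=-4, x_2(0)=0 gives c_1=0, c_2=-4.

x_1(t) = -4e^(-5t), x_2(t) = 0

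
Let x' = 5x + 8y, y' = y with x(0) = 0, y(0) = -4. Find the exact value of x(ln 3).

-1920

A = [[5,8],[0,1]]; eigenvalues λ = 5, 1.
Eigenvectors: (1,0) for λ=5, (2,-1) for λ=1.
From the initial condition, c_1 = -8, c_2 = 4.
x(ln 3) = (-8)(3^5)(1) + (4)(3^1)(2) = -1920.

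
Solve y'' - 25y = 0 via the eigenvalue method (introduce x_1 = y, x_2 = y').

y(t) = K_1e^(5t) + K_2e^(-5t)

Let x_1 = y, x_2 = y'. Then x_1' = x_2 and x_2' = 25x_1.
A = [[0,1],[25,0]]; det(A-λI) = λ^2 - 25.
Eigenvalues λ = 5, -5 with eigenvectors (1,5), (1,-5).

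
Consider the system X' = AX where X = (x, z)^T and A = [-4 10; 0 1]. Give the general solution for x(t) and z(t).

x(t) = C_1e^(-4t) - 2C_2e^(t), z(t) = -C_2e^(t)

Coefficient matrix A = [[-4, 10], [0, 1]].
Characteristic polynomial det(A - λI) = λ^2 + 3λ - 4 = 0.
Eigenvalues λ = -4, 1.
For λ=-4: (A-λI) row 1 is [0, 10], so an eigenvector is (1, 0).
For λ=1: (A-λI) row 1 is [-5, 10], so an eigenvector is (-2, -1).
General solution: C_1e^(-4t)(1,0) + C_2e^(t)(-2,-1).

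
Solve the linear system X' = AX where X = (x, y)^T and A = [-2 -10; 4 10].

Coefficient matrix A = [[-2, -10], [4, 10]].
Characteristic polynomial det(A - λI) = λ^2 - 8λ + 20 = 0.
Eigenvalues λ = 4 ± 2i (complex conjugate pair).
For λ=4+2i: an eigenvector is (-1,1) - i(-2,1) = (-1 + 2i, 1 - i).
A real fundamental pair from Re and Im of e^((4+2i)t)v: X_1 = e^(4t)(cos(2t)·(-1,1) + sin(2t)·(-2,1)), X_2 = e^(4t)(sin(2t)·(-1,1) - cos(2t)·(-2,1)).
General solution: c_1X_1 + c_2X_2.

x(t) = -2c_1e^(4t)sin(2t) - c_1e^(4t)cos(2t) - c_2e^(4t)sin(2t) + 2c_2e^(4t)cos(2t), y(t) = c_1e^(4t)sin(2t) + c_1e^(4t)cos(2t) + c_2e^(4t)sin(2t) - c_2e^(4t)cos(2t)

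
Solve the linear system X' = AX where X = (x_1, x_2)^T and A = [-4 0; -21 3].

x_1(t) = c_1e^(-4t), x_2(t) = 3c_1e^(-4t) - c_2e^(3t)

Coefficient matrix A = [[-4, 0], [-21, 3]].
Characteristic polynomial det(A - λI) = λ^2 + λ - 12 = 0.
Eigenvalues λ = -4, 3.
For λ=-4: (A-λI) row 2 is [-21, 7], so an eigenvector is (1, 3).
For λ=3: (A-λI) row 1 is [-7, 0], so an eigenvector is (0, -1).
General solution: c_1e^(-4t)(1,3) + c_2e^(3t)(0,-1).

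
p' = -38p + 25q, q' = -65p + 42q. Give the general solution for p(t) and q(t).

Coefficient matrix A = [[-38, 25], [-65, 42]].
Characteristic polynomial det(A - λI) = λ^2 - 4λ + 29 = 0.
Eigenvalues λ = 2 ± 5i (complex conjugate pair).
For λ=2+5i: an eigenvector is (2,3) - i(-1,-2) = (2 + i, 3 + 2i).
A real fundamental pair from Re and Im of e^((2+5i)t)v: X_1 = e^(2t)(cos(5t)·(2,3) + sin(5t)·(-1,-2)), X_2 = e^(2t)(sin(5t)·(2,3) - cos(5t)·(-1,-2)).
General solution: c_1X_1 + c_2X_2.

p(t) = -c_1e^(2t)sin(5t) + 2c_1e^(2t)cos(5t) + 2c_2e^(2t)sin(5t) + c_2e^(2t)cos(5t), q(t) = -2c_1e^(2t)sin(5t) + 3c_1e^(2t)cos(5t) + 3c_2e^(2t)sin(5t) + 2c_2e^(2t)cos(5t)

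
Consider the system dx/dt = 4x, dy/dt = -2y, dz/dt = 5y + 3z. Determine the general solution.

x(t) = C_1e^(4t), y(t) = C_3e^(-2t), z(t) = C_2e^(3t) - C_3e^(-2t)

Coefficient matrix A = [[4, 0, 0], [0, -2, 0], [0, 5, 3]].
det(A - λI) = 0 gives eigenvalues λ = 4, 3, -2.
For λ=4: eigenvector (1,0,0).
For λ=3: eigenvector (0,0,1).
For λ=-2: eigenvector (0,1,-1).
General solution: C_1e^(4t)(1,0,0) + C_2e^(3t)(0,0,1) + C_3e^(-2t)(0,1,-1).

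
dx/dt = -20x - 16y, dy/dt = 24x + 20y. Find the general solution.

Coefficient matrix A = [[-20, -16], [24, 20]].
Characteristic polynomial det(A - λI) = λ^2 - 16 = 0.
Eigenvalues λ = -4, 4.
For λ=-4: (A-λI) row 1 is [-16, -16], so an eigenvector is (1, -1).
For λ=4: (A-λI) row 1 is [-24, -16], so an eigenvector is (-2, 3).
General solution: C_1e^(-4t)(1,-1) + C_2e^(4t)(-2,3).

x(t) = C_1e^(-4t) - 2C_2e^(4t), y(t) = -C_1e^(-4t) + 3C_2e^(4t)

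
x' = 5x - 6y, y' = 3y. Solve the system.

x(t) = -3C_1e^(3t) + C_2e^(5t), y(t) = -C_1e^(3t)

Coefficient matrix A = [[5, -6], [0, 3]].
Characteristic polynomial det(A - λI) = λ^2 - 8λ + 15 = 0.
Eigenvalues λ = 3, 5.
For λ=3: (A-λI) row 1 is [2, -6], so an eigenvector is (-3, -1).
For λ=5: (A-λI) row 1 is [0, -6], so an eigenvector is (1, 0).
General solution: C_1e^(3t)(-3,-1) + C_2e^(5t)(1,0).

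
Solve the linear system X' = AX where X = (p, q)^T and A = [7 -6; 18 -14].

Coefficient matrix A = [[7, -6], [18, -14]].
Characteristic polynomial det(A - λI) = λ^2 + 7λ + 10 = 0.
Eigenvalues λ = -2, -5.
For λ=-2: (A-λI) row 1 is [9, -6], so an eigenvector is (2, 3).
For λ=-5: (A-λI) row 1 is [12, -6], so an eigenvector is (-1, -2).
General solution: C_1e^(-2t)(2,3) + C_2e^(-5t)(-1,-2).

p(t) = 2C_1e^(-2t) - C_2e^(-5t), q(t) = 3C_1e^(-2t) - 2C_2e^(-5t)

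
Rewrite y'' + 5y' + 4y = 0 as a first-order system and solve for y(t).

Let x_1 = y, x_2 = y'. Then x_1' = x_2 and x_2' = -4x_1 - 5x_2.
A = [[0,1],[-4,-5]]; det(A-λI) = λ^2 + 5λ + 4.
Eigenvalues λ = -4, -1 with eigenvectors (1,-4), (1,-1).

y(t) = K_1e^(-4t) + K_2e^(-t)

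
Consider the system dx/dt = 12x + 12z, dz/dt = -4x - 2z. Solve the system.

Coefficient matrix A = [[12, 12], [-4, -2]].
Characteristic polynomial det(A - λI) = λ^2 - 10λ + 24 = 0.
Eigenvalues λ = 4, 6.
For λ=4: (A-λI) row 1 is [8, 12], so an eigenvector is (-3, 2).
For λ=6: (A-λI) row 1 is [6, 12], so an eigenvector is (2, -1).
General solution: c_1e^(4t)(-3,2) + c_2e^(6t)(2,-1).

x(t) = -3c_1e^(4t) + 2c_2e^(6t), z(t) = 2c_1e^(4t) - c_2e^(6t)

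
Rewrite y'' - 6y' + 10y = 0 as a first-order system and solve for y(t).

Let x_1 = y, x_2 = y'. Then x_1' = x_2 and x_2' = -10x_1 + 6x_2.
A = [[0,1],[-10,6]]; det(A-λI) = λ^2 - 6λ + 10.
Eigenvalues λ = 3 ± i.

y(t) = c_1e^(3t)cos(t) + c_2e^(3t)sin(t)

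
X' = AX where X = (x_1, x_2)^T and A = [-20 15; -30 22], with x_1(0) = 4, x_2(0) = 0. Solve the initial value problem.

Coefficient matrix A = [[-20, 15], [-30, 22]].
Characteristic polynomial det(A - λI) = λ^2 - 2λ + 10 = 0.
Eigenvalues λ = 1 ± 3i (complex conjugate pair).
For λ=1+3i: an eigenvector is (-1,-1) - i(2,3) = (-1 - 2i, -1 - 3i).
A real fundamental pair from Re and Im of e^((1+3i)t)v: X_1 = e^(t)(cos(3t)·(-1,-1) + sin(3t)·(2,3)), X_2 = e^(t)(sin(3t)·(-1,-1) - cos(3t)·(2,3)).
General solution: c_1X_1 + c_2X_2.
Applying x_1(0)=4, x_2(0)=0 gives c_1=-12, c_2=4.

x_1(t) = -28e^(t)sin(3t) + 4e^(t)cos(3t), x_2(t) = -40e^(t)sin(3t)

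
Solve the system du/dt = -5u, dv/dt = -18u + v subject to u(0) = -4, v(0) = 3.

Coefficient matrix A = [[-5, 0], [-18, 1]].
Characteristic polynomial det(A - λI) = λ^2 + 4λ - 5 = 0.
Eigenvalues λ = 1, -5.
For λ=1: (A-λI) row 1 is [-6, 0], so an eigenvector is (0, -1).
For λ=-5: (A-λI) row 2 is [-18, 6], so an eigenvector is (-1, -3).
General solution: C_1e^(t)(0,-1) + C_2e^(-5t)(-1,-3).
Applying u(0)=-4, v(0)=3 gives C_1=-15, C_2=4.

u(t) = -4e^(-5t), v(t) = 15e^(t) - 12e^(-5t)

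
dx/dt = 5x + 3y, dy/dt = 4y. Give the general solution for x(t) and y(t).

Coefficient matrix A = [[5, 3], [0, 4]].
Characteristic polynomial det(A - λI) = λ^2 - 9λ + 20 = 0.
Eigenvalues λ = 5, 4.
For λ=5: (A-λI) row 1 is [0, 3], so an eigenvector is (1, 0).
For λ=4: (A-λI) row 1 is [1, 3], so an eigenvector is (-3, 1).
General solution: c_1e^(5t)(1,0) + c_2e^(4t)(-3,1).

x(t) = c_1e^(5t) - 3c_2e^(4t), y(t) = c_2e^(4t)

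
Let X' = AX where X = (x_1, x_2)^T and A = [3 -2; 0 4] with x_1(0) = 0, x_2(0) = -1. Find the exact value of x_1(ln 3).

A = [[3,-2],[0,4]]; eigenvalues λ = 3, 4.
Eigenvectors: (-1,0) for λ=3, (-2,1) for λ=4.
From the initial condition, c_1 = 2, c_2 = -1.
x_1(ln 3) = (2)(3^3)(-1) + (-1)(3^4)(-2) = 108.

108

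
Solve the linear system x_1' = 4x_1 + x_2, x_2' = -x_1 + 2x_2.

Coefficient matrix A = [[4, 1], [-1, 2]].
Characteristic polynomial det(A - λI) = λ^2 - 6λ + 9 = 0.
Single eigenvalue λ = 3 with algebraic multiplicity 2.
Eigenvector v = (-1,1); generalized eigenvector w with (A-λI)w=v is (-1,0).
General solution: e^(3t)[c_1·v + c_2·(t·v + w)].

x_1(t) = -c_1e^(3t) - c_2te^(3t) - c_2e^(3t), x_2(t) = c_1e^(3t) + c_2te^(3t)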